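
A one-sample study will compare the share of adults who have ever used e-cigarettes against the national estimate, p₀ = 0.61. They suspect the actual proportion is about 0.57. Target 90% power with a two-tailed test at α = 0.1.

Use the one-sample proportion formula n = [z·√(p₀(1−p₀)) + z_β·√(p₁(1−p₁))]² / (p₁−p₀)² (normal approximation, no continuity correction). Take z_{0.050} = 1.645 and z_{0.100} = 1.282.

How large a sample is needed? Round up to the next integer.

n = 1291

n = [z_{α/2}·√(p₀q₀) + z_β·√(p₁q₁)]² / (p₁ − p₀)²
  = [1.645·√(0.61·0.39) + 1.282·√(0.57·0.43)]² / (-0.04)²
  = [1.645·0.4877 + 1.282·0.4951]² / 0.0016
  = [1.4370]² / 0.0016
  = 1290.67
Round up → n = 1291.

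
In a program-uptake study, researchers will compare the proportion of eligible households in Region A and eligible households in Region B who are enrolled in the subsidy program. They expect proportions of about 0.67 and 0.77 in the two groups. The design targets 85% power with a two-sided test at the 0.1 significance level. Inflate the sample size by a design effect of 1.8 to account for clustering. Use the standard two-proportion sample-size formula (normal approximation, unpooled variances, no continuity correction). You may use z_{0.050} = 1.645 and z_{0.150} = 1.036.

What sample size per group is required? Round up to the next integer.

n = (z_{α/2} + z_β)² · [p₁(1−p₁) + p₂(1−p₂)] / (p₁ − p₂)²
  = (1.645 + 1.036)² · (0.67·0.33 + 0.77·0.23) / (-0.10)²
  = (2.681)² · (0.2211 + 0.1771) / 0.0100
  = 7.1878 · 0.3982 / 0.0100
  = 286.22
Design effect: 1.8 × 286.22 = 515.19.
Round up → n = 516 per group.

n = 516 per group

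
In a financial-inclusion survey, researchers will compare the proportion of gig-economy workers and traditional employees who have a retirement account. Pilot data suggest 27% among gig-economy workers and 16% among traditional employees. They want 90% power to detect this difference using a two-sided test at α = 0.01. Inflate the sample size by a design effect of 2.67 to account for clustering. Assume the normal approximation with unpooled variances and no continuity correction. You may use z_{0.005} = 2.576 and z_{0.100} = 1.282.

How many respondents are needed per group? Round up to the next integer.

n = (z_{α/2} + z_β)² · [p₁(1−p₁) + p₂(1−p₂)] / (p₁ − p₂)²
  = (2.576 + 1.282)² · (0.27·0.73 + 0.16·0.84) / (0.11)²
  = (3.858)² · (0.1971 + 0.1344) / 0.0121
  = 14.8842 · 0.3315 / 0.0121
  = 407.78
Design effect: 2.67 × 407.78 = 1088.76.
Round up → n = 1089 per group.

n = 1089 per group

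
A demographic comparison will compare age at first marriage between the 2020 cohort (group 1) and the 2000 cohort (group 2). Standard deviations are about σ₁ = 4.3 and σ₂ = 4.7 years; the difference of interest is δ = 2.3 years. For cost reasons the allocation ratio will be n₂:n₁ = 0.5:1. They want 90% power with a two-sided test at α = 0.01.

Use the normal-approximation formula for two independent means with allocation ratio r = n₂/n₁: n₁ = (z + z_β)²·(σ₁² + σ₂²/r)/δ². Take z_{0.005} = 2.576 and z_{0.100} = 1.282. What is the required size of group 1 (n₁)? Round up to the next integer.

n₁ = 177

n₁ = (z_{α/2} + z_β)² · (σ₁² + σ₂²/r) / δ²
   = (2.576 + 1.282)² · (4.3² + 4.7²/0.5) / 2.3²
   = 14.8842 · (18.49 + 44.18) / 5.29
   = 14.8842 · 62.67 / 5.29
   = 176.33
Round up → n₁ = 177; n₂ = r·n₁ = 0.5 × 177 = 89.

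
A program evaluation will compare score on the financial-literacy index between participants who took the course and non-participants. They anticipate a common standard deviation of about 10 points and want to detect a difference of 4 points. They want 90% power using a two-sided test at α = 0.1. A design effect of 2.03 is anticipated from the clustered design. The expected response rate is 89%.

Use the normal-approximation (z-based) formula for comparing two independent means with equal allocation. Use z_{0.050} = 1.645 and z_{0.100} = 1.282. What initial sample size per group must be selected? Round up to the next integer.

n = (z_{α/2} + z_β)² · (σ₁² + σ₂²) / δ²
  = (1.645 + 1.282)² · (2·10² = 200) / 4²
  = 8.5673 · 200 / 16
  = 107.09
Design effect: 2.03 × 107.09 = 217.40.
Adjust for 89% response: 217.40 / 0.89 = 244.27.
Round up → n = 245 per group.

n = 245 per group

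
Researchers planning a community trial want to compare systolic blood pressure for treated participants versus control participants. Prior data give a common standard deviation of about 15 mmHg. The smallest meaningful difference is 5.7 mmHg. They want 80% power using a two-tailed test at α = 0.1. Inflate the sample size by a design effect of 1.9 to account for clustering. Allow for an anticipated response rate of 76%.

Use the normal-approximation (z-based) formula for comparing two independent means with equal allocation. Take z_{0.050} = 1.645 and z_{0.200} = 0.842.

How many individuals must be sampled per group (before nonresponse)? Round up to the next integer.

n = (z_{α/2} + z_β)² · (σ₁² + σ₂²) / δ²
  = (1.645 + 0.842)² · (2·15² = 450) / 5.7²
  = 6.1852 · 450 / 32.49
  = 85.67
Design effect: 1.9 × 85.67 = 162.77.
Adjust for 76% response: 162.77 / 0.76 = 214.17.
Round up → n = 215 per group.

n = 215 per group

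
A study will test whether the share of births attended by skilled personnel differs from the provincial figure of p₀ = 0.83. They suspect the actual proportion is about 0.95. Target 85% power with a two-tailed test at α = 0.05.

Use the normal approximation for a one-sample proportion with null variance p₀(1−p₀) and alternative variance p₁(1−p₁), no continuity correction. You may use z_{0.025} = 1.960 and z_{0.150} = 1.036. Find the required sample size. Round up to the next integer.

n = [z_{α/2}·√(p₀q₀) + z_β·√(p₁q₁)]² / (p₁ − p₀)²
  = [1.960·√(0.83·0.17) + 1.036·√(0.95·0.05)]² / (0.12)²
  = [1.960·0.3756 + 1.036·0.2179]² / 0.0144
  = [0.9620]² / 0.0144
  = 64.27
Round up → n = 65.

n = 65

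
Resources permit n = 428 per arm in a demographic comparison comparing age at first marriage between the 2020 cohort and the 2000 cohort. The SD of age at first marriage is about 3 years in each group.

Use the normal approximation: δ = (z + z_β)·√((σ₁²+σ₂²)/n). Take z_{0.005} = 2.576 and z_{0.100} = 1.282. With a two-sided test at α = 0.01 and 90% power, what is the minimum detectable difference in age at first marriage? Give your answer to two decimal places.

Minimum detectable difference ≈ 0.79 years

δ = (z_{α/2} + z_β) · √((σ₁²+σ₂²)/n)
  = (2.576 + 1.282) · √(18/428)
  = 3.858 · √0.04206
  = 3.858 · 0.2051
  = 0.7912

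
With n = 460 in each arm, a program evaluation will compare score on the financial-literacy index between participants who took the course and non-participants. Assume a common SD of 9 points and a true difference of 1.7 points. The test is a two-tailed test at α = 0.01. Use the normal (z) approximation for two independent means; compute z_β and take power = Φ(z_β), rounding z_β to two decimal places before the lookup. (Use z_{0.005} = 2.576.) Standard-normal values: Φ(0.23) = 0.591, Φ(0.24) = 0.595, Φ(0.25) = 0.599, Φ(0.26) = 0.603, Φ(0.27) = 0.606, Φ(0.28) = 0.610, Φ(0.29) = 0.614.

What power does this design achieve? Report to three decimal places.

z_β = δ·√(n/(σ₁²+σ₂²)) − z_{α/2}
    = 1.7 · √(460/162) − 2.576
    = 1.7 · 1.68508 − 2.576
    = 2.8646 − 2.576 = 0.2886 → 0.29
Power = Φ(0.29) = 0.614.

Power ≈ 0.614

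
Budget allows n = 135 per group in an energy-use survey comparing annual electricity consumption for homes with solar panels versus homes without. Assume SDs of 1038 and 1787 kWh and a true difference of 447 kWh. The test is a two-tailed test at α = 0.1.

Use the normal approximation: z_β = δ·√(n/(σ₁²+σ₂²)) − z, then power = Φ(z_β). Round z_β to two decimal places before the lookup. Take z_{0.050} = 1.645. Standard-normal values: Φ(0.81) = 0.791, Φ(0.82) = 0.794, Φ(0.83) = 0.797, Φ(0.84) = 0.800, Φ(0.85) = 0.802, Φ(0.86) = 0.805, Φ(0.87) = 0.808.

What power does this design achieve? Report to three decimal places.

Power ≈ 0.808

z_β = δ·√(n/(σ₁²+σ₂²)) − z_{α/2}
    = 447 · √(135/4270813) − 1.645
    = 447 · 0.00562 − 1.645
    = 2.5132 − 1.645 = 0.8682 → 0.87
Power = Φ(0.87) = 0.808.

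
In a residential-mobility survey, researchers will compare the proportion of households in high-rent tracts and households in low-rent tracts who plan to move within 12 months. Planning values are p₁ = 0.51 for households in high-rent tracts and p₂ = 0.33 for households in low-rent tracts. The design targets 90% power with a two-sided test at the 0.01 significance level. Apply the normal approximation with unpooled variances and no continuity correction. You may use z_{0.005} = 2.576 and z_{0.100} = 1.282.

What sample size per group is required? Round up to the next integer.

n = 217 per group

n = (z_{α/2} + z_β)² · [p₁(1−p₁) + p₂(1−p₂)] / (p₁ − p₂)²
  = (2.576 + 1.282)² · (0.51·0.49 + 0.33·0.67) / (0.18)²
  = (3.858)² · (0.2499 + 0.2211) / 0.0324
  = 14.8842 · 0.4710 / 0.0324
  = 216.37
Round up → n = 217 per group.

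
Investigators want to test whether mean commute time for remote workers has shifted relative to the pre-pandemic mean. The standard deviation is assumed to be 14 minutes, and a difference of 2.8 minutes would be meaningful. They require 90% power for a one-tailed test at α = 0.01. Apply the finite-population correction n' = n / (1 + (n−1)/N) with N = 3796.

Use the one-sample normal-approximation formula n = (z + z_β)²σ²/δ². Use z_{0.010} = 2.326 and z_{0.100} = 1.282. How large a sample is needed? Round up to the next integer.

n = 300

n = (z_α + z_β)² · σ² / δ²
  = (2.326 + 1.282)² · 14² / 2.8²
  = 13.0177 · 196 / 7.84
  = 325.44
Finite-population correction (N = 3796): 325.44 / (1 + (325.44 − 1)/3796) = 299.82.
Round up → n = 300.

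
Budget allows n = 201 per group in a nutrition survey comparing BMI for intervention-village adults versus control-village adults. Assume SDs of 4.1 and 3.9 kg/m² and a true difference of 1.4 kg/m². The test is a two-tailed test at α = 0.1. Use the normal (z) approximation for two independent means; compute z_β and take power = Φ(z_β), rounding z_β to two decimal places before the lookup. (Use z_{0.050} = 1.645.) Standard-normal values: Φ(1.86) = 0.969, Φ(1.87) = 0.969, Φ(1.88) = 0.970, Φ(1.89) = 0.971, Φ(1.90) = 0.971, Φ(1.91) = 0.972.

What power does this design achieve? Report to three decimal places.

Power ≈ 0.969

z_β = δ·√(n/(σ₁²+σ₂²)) − z_{α/2}
    = 1.4 · √(201/32.02) − 1.645
    = 1.4 · 2.50546 − 1.645
    = 3.5076 − 1.645 = 1.8626 → 1.86
Power = Φ(1.86) = 0.969.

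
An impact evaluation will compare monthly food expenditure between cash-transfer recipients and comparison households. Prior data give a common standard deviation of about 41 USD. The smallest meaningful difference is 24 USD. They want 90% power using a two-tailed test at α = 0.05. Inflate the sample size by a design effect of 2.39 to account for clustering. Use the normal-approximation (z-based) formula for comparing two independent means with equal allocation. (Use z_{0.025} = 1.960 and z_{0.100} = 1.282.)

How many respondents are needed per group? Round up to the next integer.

n = (z_{α/2} + z_β)² · (σ₁² + σ₂²) / δ²
  = (1.960 + 1.282)² · (2·41² = 3362) / 24²
  = 10.5106 · 3362 / 576
  = 61.35
Design effect: 2.39 × 61.35 = 146.62.
Round up → n = 147 per group.

n = 147 per group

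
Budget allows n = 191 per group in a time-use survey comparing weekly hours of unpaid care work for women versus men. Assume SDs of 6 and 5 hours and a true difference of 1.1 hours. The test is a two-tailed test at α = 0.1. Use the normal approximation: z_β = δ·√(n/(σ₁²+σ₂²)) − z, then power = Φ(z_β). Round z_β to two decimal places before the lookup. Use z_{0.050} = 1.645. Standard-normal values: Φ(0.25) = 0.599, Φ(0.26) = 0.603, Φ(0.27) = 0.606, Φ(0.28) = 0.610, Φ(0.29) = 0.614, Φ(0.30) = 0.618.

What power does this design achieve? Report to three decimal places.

Power ≈ 0.618

z_β = δ·√(n/(σ₁²+σ₂²)) − z_{α/2}
    = 1.1 · √(191/61) − 1.645
    = 1.1 · 1.76950 − 1.645
    = 1.9465 − 1.645 = 0.3015 → 0.30
Power = Φ(0.30) = 0.618.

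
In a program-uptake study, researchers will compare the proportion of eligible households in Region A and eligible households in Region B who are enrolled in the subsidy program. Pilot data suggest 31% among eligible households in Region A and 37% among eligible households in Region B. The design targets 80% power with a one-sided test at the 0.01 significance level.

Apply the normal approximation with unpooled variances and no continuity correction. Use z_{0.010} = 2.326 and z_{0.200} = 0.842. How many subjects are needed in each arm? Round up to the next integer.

n = 1247 per group

n = (z_α + z_β)² · [p₁(1−p₁) + p₂(1−p₂)] / (p₁ − p₂)²
  = (2.326 + 0.842)² · (0.31·0.69 + 0.37·0.63) / (-0.06)²
  = (3.168)² · (0.2139 + 0.2331) / 0.0036
  = 10.0362 · 0.4470 / 0.0036
  = 1246.16
Round up → n = 1247 per group.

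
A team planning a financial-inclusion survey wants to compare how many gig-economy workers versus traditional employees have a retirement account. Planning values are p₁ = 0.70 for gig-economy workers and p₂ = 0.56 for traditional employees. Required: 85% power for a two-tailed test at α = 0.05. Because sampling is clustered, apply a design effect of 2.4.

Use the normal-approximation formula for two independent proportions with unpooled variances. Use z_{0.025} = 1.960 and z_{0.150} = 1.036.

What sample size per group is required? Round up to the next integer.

n = 502 per group

n = (z_{α/2} + z_β)² · [p₁(1−p₁) + p₂(1−p₂)] / (p₁ − p₂)²
  = (1.960 + 1.036)² · (0.70·0.30 + 0.56·0.44) / (0.14)²
  = (2.996)² · (0.2100 + 0.2464) / 0.0196
  = 8.9760 · 0.4564 / 0.0196
  = 209.01
Design effect: 2.4 × 209.01 = 501.63.
Round up → n = 502 per group.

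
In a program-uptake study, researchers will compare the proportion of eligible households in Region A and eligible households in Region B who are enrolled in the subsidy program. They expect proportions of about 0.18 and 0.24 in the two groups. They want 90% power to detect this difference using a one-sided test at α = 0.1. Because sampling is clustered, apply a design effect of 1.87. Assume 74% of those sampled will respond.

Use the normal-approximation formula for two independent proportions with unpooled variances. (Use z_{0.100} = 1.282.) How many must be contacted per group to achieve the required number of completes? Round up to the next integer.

n = (z_α + z_β)² · [p₁(1−p₁) + p₂(1−p₂)] / (p₁ − p₂)²
  = (1.282 + 1.282)² · (0.18·0.82 + 0.24·0.76) / (-0.06)²
  = (2.564)² · (0.1476 + 0.1824) / 0.0036
  = 6.5741 · 0.3300 / 0.0036
  = 602.63
Design effect: 1.87 × 602.63 = 1126.91.
Adjust for 74% response: 1126.91 / 0.74 = 1522.85.
Round up → n = 1523 per group.

n = 1523 per group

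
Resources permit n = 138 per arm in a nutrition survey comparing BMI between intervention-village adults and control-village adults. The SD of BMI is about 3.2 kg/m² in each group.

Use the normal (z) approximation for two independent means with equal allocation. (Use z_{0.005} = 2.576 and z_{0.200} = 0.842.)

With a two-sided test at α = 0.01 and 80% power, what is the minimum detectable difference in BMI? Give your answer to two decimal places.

δ = (z_{α/2} + z_β) · √((σ₁²+σ₂²)/n)
  = (2.576 + 0.842) · √(20.48/138)
  = 3.418 · √0.14841
  = 3.418 · 0.3852
  = 1.3167

Minimum detectable difference ≈ 1.32 kg/m²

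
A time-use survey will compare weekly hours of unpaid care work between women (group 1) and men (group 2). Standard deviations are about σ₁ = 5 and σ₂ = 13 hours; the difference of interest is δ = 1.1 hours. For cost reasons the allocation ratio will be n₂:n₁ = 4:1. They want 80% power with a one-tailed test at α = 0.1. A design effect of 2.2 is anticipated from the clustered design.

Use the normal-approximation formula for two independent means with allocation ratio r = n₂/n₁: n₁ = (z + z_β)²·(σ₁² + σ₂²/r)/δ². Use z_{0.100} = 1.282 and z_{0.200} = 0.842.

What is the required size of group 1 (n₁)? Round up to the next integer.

n₁ = 552

n₁ = (z_α + z_β)² · (σ₁² + σ₂²/r) / δ²
   = (1.282 + 0.842)² · (5² + 13²/4) / 1.1²
   = 4.5114 · (25 + 42.25) / 1.21
   = 4.5114 · 67.25 / 1.21
   = 250.74
Design effect: 2.2 × 250.74 = 551.62.
Round up → n₁ = 552; n₂ = r·n₁ = 4 × 552 = 2208.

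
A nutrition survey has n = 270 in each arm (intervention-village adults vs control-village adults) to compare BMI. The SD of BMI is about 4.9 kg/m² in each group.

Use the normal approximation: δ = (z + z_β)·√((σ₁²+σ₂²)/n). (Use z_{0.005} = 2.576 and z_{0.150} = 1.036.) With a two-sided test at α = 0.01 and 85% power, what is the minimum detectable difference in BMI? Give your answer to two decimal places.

Minimum detectable difference ≈ 1.52 kg/m²

δ = (z_{α/2} + z_β) · √((σ₁²+σ₂²)/n)
  = (2.576 + 1.036) · √(48.02/270)
  = 3.612 · √0.17785
  = 3.612 · 0.4217
  = 1.5233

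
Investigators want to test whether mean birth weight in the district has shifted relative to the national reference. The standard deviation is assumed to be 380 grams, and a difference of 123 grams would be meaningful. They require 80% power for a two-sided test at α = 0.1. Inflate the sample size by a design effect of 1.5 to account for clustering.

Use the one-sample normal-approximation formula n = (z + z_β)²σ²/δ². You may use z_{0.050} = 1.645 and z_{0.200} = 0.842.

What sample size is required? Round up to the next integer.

n = (z_{α/2} + z_β)² · σ² / δ²
  = (1.645 + 0.842)² · 380² / 123²
  = 6.1852 · 144400 / 15129
  = 59.03
Design effect: 1.5 × 59.03 = 88.55.
Round up → n = 89.

n = 89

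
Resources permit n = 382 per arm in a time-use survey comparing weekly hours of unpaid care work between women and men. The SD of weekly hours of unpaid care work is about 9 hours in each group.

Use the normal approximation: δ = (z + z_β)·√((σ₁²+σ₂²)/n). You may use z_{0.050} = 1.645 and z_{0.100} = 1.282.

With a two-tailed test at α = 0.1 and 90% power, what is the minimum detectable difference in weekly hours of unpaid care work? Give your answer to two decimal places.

δ = (z_{α/2} + z_β) · √((σ₁²+σ₂²)/n)
  = (1.645 + 1.282) · √(162/382)
  = 2.927 · √0.42408
  = 2.927 · 0.6512
  = 1.9061

Minimum detectable difference ≈ 1.91 hours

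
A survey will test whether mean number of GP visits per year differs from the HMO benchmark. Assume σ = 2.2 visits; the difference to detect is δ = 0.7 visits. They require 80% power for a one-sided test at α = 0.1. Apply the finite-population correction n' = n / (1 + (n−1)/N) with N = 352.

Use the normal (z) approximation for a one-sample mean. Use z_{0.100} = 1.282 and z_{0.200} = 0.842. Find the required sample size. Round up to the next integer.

n = 40

n = (z_α + z_β)² · σ² / δ²
  = (1.282 + 0.842)² · 2.2² / 0.7²
  = 4.5114 · 4.84 / 0.49
  = 44.56
Finite-population correction (N = 352): 44.56 / (1 + (44.56 − 1)/352) = 39.65.
Round up → n = 40.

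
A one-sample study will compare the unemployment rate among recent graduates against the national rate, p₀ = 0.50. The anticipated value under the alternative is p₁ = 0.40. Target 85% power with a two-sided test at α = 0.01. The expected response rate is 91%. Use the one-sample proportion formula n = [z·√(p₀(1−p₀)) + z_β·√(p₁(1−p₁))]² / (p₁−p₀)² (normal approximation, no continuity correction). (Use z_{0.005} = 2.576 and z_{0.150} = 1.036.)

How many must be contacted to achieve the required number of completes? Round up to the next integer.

n = 355

n = [z_{α/2}·√(p₀q₀) + z_β·√(p₁q₁)]² / (p₁ − p₀)²
  = [2.576·√(0.50·0.50) + 1.036·√(0.40·0.60)]² / (-0.10)²
  = [2.576·0.5000 + 1.036·0.4899]² / 0.0100
  = [1.7955]² / 0.0100
  = 322.39
Adjust for 91% response: 322.39 / 0.91 = 354.28.
Round up → n = 355.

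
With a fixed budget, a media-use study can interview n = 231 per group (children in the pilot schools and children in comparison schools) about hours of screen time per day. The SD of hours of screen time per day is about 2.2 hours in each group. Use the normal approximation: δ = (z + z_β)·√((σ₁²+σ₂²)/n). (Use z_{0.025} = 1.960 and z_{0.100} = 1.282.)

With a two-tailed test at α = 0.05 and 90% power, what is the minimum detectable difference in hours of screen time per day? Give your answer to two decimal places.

δ = (z_{α/2} + z_β) · √((σ₁²+σ₂²)/n)
  = (1.960 + 1.282) · √(9.68/231)
  = 3.242 · √0.0419
  = 3.242 · 0.2047
  = 0.6637

Minimum detectable difference ≈ 0.66 hours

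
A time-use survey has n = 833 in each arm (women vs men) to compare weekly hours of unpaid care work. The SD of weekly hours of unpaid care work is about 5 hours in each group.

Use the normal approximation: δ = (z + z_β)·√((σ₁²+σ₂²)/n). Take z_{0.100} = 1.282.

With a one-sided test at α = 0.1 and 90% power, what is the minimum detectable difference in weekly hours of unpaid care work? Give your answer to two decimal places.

Minimum detectable difference ≈ 0.63 hours

δ = (z_α + z_β) · √((σ₁²+σ₂²)/n)
  = (1.282 + 1.282) · √(50/833)
  = 2.564 · √0.06002
  = 2.564 · 0.2450
  = 0.6282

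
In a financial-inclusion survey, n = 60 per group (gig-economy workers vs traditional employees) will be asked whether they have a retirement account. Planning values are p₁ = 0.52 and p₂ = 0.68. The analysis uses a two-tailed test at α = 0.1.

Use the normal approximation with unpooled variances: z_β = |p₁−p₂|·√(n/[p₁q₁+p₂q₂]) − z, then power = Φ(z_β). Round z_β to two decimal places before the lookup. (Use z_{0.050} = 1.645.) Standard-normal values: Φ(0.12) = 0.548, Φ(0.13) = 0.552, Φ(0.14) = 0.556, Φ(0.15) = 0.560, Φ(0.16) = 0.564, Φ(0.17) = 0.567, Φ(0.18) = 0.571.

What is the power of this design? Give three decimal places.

Power ≈ 0.567

z_β = |p₁−p₂|·√(n/[p₁q₁+p₂q₂]) − z_{α/2}
    = 0.16 · √(60/0.4672) − 1.645
    = 0.16 · 11.3325 − 1.645
    = 1.8132 − 1.645 = 0.1682 → 0.17
Power = Φ(0.17) = 0.567.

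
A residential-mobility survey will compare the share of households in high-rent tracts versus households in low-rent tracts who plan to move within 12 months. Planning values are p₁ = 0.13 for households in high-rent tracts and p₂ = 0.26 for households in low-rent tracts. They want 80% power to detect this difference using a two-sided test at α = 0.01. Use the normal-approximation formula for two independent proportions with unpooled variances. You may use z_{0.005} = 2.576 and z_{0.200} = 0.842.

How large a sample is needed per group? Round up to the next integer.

n = (z_{α/2} + z_β)² · [p₁(1−p₁) + p₂(1−p₂)] / (p₁ − p₂)²
  = (2.576 + 0.842)² · (0.13·0.87 + 0.26·0.74) / (-0.13)²
  = (3.418)² · (0.1131 + 0.1924) / 0.0169
  = 11.6827 · 0.3055 / 0.0169
  = 211.19
Round up → n = 212 per group.

n = 212 per group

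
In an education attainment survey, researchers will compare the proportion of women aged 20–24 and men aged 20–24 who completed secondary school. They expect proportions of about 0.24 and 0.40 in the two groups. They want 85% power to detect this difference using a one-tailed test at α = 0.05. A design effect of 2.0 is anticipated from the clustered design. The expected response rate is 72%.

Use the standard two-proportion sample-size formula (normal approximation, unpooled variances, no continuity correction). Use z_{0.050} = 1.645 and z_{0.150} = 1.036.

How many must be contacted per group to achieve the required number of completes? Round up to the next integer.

n = (z_α + z_β)² · [p₁(1−p₁) + p₂(1−p₂)] / (p₁ − p₂)²
  = (1.645 + 1.036)² · (0.24·0.76 + 0.40·0.60) / (-0.16)²
  = (2.681)² · (0.1824 + 0.2400) / 0.0256
  = 7.1878 · 0.4224 / 0.0256
  = 118.60
Design effect: 2.0 × 118.60 = 237.20.
Adjust for 72% response: 237.20 / 0.72 = 329.44.
Round up → n = 330 per group.

n = 330 per group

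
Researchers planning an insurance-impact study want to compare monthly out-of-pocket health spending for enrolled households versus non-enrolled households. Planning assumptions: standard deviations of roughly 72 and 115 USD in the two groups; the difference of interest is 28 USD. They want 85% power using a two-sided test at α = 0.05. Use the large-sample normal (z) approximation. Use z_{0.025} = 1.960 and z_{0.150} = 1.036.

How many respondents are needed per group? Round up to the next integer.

n = (z_{α/2} + z_β)² · (σ₁² + σ₂²) / δ²
  = (1.960 + 1.036)² · (72² + 115² = 18409) / 28²
  = 8.9760 · 18409 / 784
  = 210.76
Round up → n = 211 per group.

n = 211 per group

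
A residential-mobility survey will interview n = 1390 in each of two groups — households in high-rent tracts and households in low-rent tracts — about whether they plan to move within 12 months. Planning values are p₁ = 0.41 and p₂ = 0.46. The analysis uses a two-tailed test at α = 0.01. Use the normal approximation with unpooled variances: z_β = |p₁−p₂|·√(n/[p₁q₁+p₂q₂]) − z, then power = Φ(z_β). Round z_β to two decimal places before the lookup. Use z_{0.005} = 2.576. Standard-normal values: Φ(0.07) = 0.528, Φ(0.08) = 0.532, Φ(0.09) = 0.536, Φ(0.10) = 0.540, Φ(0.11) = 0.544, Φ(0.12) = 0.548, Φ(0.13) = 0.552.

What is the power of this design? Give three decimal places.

Power ≈ 0.536

z_β = |p₁−p₂|·√(n/[p₁q₁+p₂q₂]) − z_{α/2}
    = 0.05 · √(1390/0.4903) − 2.576
    = 0.05 · 53.2447 − 2.576
    = 2.6622 − 2.576 = 0.0862 → 0.09
Power = Φ(0.09) = 0.536.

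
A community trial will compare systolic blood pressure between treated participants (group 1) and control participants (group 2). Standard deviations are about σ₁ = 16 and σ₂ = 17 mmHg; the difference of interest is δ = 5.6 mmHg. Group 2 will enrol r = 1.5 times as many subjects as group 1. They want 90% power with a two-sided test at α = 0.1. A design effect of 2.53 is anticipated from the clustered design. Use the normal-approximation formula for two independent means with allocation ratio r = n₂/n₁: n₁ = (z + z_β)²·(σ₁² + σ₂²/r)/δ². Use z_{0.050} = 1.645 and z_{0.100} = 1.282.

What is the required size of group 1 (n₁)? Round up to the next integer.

n₁ = 311

n₁ = (z_{α/2} + z_β)² · (σ₁² + σ₂²/r) / δ²
   = (1.645 + 1.282)² · (16² + 17²/1.5) / 5.6²
   = 8.5673 · (256 + 192.6667) / 31.36
   = 8.5673 · 448.6667 / 31.36
   = 122.57
Design effect: 2.53 × 122.57 = 310.11.
Round up → n₁ = 311; n₂ = r·n₁ = 1.5 × 311 = 467.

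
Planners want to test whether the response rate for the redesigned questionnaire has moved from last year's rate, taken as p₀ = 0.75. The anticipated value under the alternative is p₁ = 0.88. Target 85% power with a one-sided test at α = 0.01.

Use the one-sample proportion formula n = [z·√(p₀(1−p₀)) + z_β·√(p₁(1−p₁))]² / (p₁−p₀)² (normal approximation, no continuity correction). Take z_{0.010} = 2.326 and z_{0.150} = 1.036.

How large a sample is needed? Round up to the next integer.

n = 107

n = [z_α·√(p₀q₀) + z_β·√(p₁q₁)]² / (p₁ − p₀)²
  = [2.326·√(0.75·0.25) + 1.036·√(0.88·0.12)]² / (0.13)²
  = [2.326·0.4330 + 1.036·0.3250]² / 0.0169
  = [1.3438]² / 0.0169
  = 106.86
Round up → n = 107.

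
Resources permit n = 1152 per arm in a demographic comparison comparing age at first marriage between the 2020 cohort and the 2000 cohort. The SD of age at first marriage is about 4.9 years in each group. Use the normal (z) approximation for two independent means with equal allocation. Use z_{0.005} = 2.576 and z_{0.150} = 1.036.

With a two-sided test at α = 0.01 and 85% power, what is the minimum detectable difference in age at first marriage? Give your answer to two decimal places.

Minimum detectable difference ≈ 0.74 years

δ = (z_{α/2} + z_β) · √((σ₁²+σ₂²)/n)
  = (2.576 + 1.036) · √(48.02/1152)
  = 3.612 · √0.04168
  = 3.612 · 0.2042
  = 0.7375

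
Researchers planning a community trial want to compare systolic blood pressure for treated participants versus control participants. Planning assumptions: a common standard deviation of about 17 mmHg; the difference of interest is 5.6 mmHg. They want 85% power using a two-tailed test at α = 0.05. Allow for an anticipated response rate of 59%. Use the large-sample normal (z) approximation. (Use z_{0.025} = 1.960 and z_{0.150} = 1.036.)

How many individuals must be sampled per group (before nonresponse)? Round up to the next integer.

n = (z_{α/2} + z_β)² · (σ₁² + σ₂²) / δ²
  = (1.960 + 1.036)² · (2·17² = 578) / 5.6²
  = 8.9760 · 578 / 31.36
  = 165.44
Adjust for 59% response: 165.44 / 0.59 = 280.40.
Round up → n = 281 per group.

n = 281 per group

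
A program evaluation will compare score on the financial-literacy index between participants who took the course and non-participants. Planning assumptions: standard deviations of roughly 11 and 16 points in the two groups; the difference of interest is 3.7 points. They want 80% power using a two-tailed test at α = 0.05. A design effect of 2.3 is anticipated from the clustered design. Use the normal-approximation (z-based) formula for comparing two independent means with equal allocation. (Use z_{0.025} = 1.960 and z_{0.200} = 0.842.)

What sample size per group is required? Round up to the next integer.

n = (z_{α/2} + z_β)² · (σ₁² + σ₂²) / δ²
  = (1.960 + 0.842)² · (11² + 16² = 377) / 3.7²
  = 7.8512 · 377 / 13.69
  = 216.21
Design effect: 2.3 × 216.21 = 497.28.
Round up → n = 498 per group.

n = 498 per group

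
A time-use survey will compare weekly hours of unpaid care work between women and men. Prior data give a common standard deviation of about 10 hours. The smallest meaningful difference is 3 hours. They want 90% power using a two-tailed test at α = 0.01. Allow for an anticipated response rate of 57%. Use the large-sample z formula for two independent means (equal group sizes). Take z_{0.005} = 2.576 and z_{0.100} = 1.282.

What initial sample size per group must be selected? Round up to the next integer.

n = (z_{α/2} + z_β)² · (σ₁² + σ₂²) / δ²
  = (2.576 + 1.282)² · (2·10² = 200) / 3²
  = 14.8842 · 200 / 9
  = 330.76
Adjust for 57% response: 330.76 / 0.57 = 580.28.
Round up → n = 581 per group.

n = 581 per group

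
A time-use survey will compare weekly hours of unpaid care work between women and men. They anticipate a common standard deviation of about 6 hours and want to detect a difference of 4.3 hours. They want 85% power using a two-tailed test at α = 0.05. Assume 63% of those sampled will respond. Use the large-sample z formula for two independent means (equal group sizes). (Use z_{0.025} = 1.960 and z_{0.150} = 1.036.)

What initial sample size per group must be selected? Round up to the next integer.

n = (z_{α/2} + z_β)² · (σ₁² + σ₂²) / δ²
  = (1.960 + 1.036)² · (2·6² = 72) / 4.3²
  = 8.9760 · 72 / 18.49
  = 34.95
Adjust for 63% response: 34.95 / 0.63 = 55.48.
Round up → n = 56 per group.

n = 56 per group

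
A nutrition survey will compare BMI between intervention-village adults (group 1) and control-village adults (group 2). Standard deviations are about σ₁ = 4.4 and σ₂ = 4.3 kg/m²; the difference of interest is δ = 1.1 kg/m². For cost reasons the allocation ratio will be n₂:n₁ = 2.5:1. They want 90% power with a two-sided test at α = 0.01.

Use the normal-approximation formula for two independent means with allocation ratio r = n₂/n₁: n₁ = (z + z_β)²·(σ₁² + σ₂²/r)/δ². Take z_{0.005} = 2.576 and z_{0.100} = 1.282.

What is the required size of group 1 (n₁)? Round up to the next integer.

n₁ = (z_{α/2} + z_β)² · (σ₁² + σ₂²/r) / δ²
   = (2.576 + 1.282)² · (4.4² + 4.3²/2.5) / 1.1²
   = 14.8842 · (19.36 + 7.396) / 1.21
   = 14.8842 · 26.756 / 1.21
   = 329.12
Round up → n₁ = 330; n₂ = r·n₁ = 2.5 × 330 = 825.

n₁ = 330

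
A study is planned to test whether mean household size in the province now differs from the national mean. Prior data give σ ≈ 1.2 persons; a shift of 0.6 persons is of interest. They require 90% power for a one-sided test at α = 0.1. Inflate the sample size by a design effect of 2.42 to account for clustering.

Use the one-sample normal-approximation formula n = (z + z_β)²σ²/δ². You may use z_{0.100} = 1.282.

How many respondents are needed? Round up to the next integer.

n = 64

n = (z_α + z_β)² · σ² / δ²
  = (1.282 + 1.282)² · 1.2² / 0.6²
  = 6.5741 · 1.44 / 0.36
  = 26.30
Design effect: 2.42 × 26.30 = 63.64.
Round up → n = 64.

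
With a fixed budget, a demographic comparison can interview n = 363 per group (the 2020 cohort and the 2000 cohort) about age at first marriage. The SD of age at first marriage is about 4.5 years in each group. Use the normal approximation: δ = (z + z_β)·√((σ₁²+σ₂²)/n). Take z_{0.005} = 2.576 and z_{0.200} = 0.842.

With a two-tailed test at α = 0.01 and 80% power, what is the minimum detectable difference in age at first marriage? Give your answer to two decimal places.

Minimum detectable difference ≈ 1.14 years

δ = (z_{α/2} + z_β) · √((σ₁²+σ₂²)/n)
  = (2.576 + 0.842) · √(40.5/363)
  = 3.418 · √0.11157
  = 3.418 · 0.3340
  = 1.1417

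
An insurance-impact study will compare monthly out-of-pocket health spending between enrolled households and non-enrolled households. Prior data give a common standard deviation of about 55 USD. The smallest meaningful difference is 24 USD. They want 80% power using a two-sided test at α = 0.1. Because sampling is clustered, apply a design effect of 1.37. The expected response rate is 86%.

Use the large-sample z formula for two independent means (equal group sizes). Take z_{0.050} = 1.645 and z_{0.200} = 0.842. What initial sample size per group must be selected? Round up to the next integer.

n = 104 per group

n = (z_{α/2} + z_β)² · (σ₁² + σ₂²) / δ²
  = (1.645 + 0.842)² · (2·55² = 6050) / 24²
  = 6.1852 · 6050 / 576
  = 64.97
Design effect: 1.37 × 64.97 = 89.00.
Adjust for 86% response: 89.00 / 0.86 = 103.49.
Round up → n = 104 per group.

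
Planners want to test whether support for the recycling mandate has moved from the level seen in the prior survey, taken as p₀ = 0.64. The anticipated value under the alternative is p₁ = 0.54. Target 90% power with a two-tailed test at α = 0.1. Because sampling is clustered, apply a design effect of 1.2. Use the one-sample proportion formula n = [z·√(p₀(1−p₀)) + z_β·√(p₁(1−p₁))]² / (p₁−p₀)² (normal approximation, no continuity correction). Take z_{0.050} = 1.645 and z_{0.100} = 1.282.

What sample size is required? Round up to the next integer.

n = [z_{α/2}·√(p₀q₀) + z_β·√(p₁q₁)]² / (p₁ − p₀)²
  = [1.645·√(0.64·0.36) + 1.282·√(0.54·0.46)]² / (-0.10)²
  = [1.645·0.4800 + 1.282·0.4984]² / 0.0100
  = [1.4285]² / 0.0100
  = 204.07
Design effect: 1.2 × 204.07 = 244.89.
Round up → n = 245.

n = 245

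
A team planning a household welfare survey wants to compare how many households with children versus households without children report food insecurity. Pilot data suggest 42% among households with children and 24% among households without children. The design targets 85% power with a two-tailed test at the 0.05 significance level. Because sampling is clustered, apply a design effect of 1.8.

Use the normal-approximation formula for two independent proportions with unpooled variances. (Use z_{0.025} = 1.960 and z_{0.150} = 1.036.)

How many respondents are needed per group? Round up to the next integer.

n = (z_{α/2} + z_β)² · [p₁(1−p₁) + p₂(1−p₂)] / (p₁ − p₂)²
  = (1.960 + 1.036)² · (0.42·0.58 + 0.24·0.76) / (0.18)²
  = (2.996)² · (0.2436 + 0.1824) / 0.0324
  = 8.9760 · 0.4260 / 0.0324
  = 118.02
Design effect: 1.8 × 118.02 = 212.43.
Round up → n = 213 per group.

n = 213 per group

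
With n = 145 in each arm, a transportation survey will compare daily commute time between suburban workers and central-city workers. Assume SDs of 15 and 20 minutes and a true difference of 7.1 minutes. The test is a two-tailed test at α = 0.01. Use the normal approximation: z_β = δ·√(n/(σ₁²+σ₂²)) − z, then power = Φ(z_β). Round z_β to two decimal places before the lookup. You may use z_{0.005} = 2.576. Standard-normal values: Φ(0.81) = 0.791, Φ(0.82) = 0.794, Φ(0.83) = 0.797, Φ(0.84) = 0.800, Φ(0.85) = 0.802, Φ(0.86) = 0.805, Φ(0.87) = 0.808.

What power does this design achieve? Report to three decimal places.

z_β = δ·√(n/(σ₁²+σ₂²)) − z_{α/2}
    = 7.1 · √(145/625) − 2.576
    = 7.1 · 0.48166 − 2.576
    = 3.4198 − 2.576 = 0.8438 → 0.84
Power = Φ(0.84) = 0.800.

Power ≈ 0.800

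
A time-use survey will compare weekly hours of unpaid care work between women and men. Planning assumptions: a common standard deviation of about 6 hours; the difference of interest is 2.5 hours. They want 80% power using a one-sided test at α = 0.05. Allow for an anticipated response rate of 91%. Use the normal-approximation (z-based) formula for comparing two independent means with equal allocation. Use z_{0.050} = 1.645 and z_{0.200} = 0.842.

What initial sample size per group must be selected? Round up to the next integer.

n = 79 per group

n = (z_α + z_β)² · (σ₁² + σ₂²) / δ²
  = (1.645 + 0.842)² · (2·6² = 72) / 2.5²
  = 6.1852 · 72 / 6.25
  = 71.25
Adjust for 91% response: 71.25 / 0.91 = 78.30.
Round up → n = 79 per group.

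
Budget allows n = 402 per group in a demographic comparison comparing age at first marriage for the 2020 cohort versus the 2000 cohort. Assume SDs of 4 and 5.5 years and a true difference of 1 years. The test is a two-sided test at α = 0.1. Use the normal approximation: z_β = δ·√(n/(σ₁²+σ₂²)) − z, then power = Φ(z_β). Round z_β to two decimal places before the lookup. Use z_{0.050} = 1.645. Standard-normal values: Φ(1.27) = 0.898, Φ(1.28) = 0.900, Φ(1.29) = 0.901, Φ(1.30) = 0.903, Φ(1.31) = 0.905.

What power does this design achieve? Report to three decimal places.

Power ≈ 0.903

z_β = δ·√(n/(σ₁²+σ₂²)) − z_{α/2}
    = 1 · √(402/46.25) − 1.645
    = 1 · 2.94820 − 1.645
    = 2.9482 − 1.645 = 1.3032 → 1.30
Power = Φ(1.30) = 0.903.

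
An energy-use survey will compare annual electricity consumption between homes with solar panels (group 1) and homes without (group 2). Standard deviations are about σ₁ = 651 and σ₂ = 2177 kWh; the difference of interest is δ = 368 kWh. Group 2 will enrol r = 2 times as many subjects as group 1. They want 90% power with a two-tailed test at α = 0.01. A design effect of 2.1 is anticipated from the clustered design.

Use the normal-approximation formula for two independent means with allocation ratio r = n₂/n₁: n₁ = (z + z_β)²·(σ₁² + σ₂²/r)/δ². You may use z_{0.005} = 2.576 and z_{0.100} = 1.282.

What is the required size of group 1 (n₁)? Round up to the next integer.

n₁ = (z_{α/2} + z_β)² · (σ₁² + σ₂²/r) / δ²
   = (2.576 + 1.282)² · (651² + 2177²/2) / 368²
   = 14.8842 · (423801 + 2369664.5) / 135424
   = 14.8842 · 2793465.5 / 135424
   = 307.02
Design effect: 2.1 × 307.02 = 644.75.
Round up → n₁ = 645; n₂ = r·n₁ = 2 × 645 = 1290.

n₁ = 645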